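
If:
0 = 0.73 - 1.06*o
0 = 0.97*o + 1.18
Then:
No Solution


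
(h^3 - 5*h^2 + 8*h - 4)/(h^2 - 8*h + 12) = (h^2 - 3*h + 2)/(h - 6)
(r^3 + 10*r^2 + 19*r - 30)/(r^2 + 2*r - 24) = (r^2 + 4*r - 5)/(r - 4)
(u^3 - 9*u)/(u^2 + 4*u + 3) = u*(u - 3)/(u + 1)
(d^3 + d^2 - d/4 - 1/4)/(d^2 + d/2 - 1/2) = d + 1/2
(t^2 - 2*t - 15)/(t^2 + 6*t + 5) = (t^2 - 2*t - 15)/(t^2 + 6*t + 5)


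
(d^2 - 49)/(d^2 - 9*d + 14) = (d + 7)/(d - 2)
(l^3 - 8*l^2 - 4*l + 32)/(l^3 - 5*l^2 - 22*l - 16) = (l - 2)/(l + 1)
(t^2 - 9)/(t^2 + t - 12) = (t + 3)/(t + 4)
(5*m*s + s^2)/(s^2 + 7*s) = (5*m + s)/(s + 7)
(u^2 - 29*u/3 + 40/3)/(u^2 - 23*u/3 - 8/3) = (3*u - 5)/(3*u + 1)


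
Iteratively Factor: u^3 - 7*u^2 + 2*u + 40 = (u - 5)*(u^2 - 2*u - 8) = (u - 5)*(u - 4)*(u + 2)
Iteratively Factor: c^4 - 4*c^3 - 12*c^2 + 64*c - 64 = (c - 2)*(c^3 - 2*c^2 - 16*c + 32) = (c - 4)*(c - 2)*(c^2 + 2*c - 8) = (c - 4)*(c - 2)*(c + 4)*(c - 2)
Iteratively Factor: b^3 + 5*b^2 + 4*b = (b)*(b^2 + 5*b + 4) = b*(b + 1)*(b + 4)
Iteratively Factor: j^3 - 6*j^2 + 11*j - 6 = (j - 3)*(j^2 - 3*j + 2) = (j - 3)*(j - 1)*(j - 2)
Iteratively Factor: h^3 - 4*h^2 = (h)*(h^2 - 4*h) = h^2*(h - 4)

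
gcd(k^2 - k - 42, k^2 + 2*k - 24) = k + 6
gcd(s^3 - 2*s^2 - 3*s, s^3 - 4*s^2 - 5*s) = s^2 + s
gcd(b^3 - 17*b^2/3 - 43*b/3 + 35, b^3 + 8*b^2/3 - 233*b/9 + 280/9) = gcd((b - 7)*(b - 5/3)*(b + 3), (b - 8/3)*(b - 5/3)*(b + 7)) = b - 5/3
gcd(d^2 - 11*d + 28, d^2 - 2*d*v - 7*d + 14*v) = d - 7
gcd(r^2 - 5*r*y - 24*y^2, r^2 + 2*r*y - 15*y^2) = 1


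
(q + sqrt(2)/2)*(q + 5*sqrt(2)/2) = q^2 + 3*sqrt(2)*q + 5/2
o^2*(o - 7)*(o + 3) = o^4 - 4*o^3 - 21*o^2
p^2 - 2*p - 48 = (p - 8)*(p + 6)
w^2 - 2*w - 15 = (w - 5)*(w + 3)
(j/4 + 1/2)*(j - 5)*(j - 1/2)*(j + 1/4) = j^4/4 - 13*j^3/16 - 75*j^2/32 + 23*j/32 + 5/16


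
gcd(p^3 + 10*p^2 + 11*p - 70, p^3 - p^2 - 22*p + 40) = p^2 + 3*p - 10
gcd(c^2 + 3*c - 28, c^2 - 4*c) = c - 4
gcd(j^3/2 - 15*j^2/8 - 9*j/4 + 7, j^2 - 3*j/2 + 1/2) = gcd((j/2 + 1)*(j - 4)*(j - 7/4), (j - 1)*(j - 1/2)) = 1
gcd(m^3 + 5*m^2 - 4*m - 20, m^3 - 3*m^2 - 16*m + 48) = 1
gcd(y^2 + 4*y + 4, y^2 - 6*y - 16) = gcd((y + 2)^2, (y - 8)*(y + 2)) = y + 2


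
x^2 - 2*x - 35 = (x - 7)*(x + 5)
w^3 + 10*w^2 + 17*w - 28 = (w - 1)*(w + 4)*(w + 7)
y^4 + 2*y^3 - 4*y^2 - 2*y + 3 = (y - 1)^2*(y + 1)*(y + 3)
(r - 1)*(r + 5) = r^2 + 4*r - 5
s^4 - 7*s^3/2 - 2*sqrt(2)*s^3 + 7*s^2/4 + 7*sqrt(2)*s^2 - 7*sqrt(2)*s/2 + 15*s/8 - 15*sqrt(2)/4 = (s - 5/2)*(s - 3/2)*(s + 1/2)*(s - 2*sqrt(2))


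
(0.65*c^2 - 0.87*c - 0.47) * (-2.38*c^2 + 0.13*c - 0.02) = -1.547*c^4 + 2.1551*c^3 + 0.9925*c^2 - 0.0437*c + 0.0094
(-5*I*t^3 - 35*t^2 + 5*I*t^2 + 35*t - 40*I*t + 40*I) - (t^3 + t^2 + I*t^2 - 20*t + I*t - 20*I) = -t^3 - 5*I*t^3 - 36*t^2 + 4*I*t^2 + 55*t - 41*I*t + 60*I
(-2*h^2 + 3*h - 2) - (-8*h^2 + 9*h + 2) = 6*h^2 - 6*h - 4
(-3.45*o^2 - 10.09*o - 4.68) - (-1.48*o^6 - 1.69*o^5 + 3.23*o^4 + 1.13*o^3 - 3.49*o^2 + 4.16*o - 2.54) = 1.48*o^6 + 1.69*o^5 - 3.23*o^4 - 1.13*o^3 + 0.04*o^2 - 14.25*o - 2.14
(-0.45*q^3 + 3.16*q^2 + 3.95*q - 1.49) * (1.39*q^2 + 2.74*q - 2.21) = -0.6255*q^5 + 3.1594*q^4 + 15.1434*q^3 + 1.7683*q^2 - 12.8121*q + 3.2929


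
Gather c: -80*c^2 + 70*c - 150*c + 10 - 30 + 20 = -80*c^2 - 80*c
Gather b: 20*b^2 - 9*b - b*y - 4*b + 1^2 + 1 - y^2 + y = 20*b^2 + b*(-y - 13) - y^2 + y + 2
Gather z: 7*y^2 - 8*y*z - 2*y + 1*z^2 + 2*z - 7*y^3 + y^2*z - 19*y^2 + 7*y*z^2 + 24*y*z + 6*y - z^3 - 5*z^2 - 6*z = -7*y^3 - 12*y^2 + 4*y - z^3 + z^2*(7*y - 4) + z*(y^2 + 16*y - 4)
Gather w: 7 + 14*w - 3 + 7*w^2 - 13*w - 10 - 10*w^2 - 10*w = -3*w^2 - 9*w - 6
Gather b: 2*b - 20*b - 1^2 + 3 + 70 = 72 - 18*b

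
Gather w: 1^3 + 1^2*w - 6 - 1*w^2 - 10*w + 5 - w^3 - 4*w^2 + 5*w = -w^3 - 5*w^2 - 4*w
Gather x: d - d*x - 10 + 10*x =d + x*(10 - d) - 10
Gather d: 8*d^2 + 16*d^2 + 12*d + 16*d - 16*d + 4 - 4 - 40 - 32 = 24*d^2 + 12*d - 72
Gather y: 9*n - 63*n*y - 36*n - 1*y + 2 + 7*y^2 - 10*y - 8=-27*n + 7*y^2 + y*(-63*n - 11) - 6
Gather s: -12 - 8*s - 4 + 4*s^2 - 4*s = 4*s^2 - 12*s - 16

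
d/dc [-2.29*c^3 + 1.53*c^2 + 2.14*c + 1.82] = -6.87*c^2 + 3.06*c + 2.14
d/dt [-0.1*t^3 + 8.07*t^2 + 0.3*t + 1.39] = -0.3*t^2 + 16.14*t + 0.3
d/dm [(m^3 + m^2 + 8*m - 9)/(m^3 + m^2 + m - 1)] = (-14*m^3 + 17*m^2 + 16*m + 1)/(m^6 + 2*m^5 + 3*m^4 - m^2 - 2*m + 1)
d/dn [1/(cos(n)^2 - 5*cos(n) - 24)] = (2*cos(n) - 5)*sin(n)/(sin(n)^2 + 5*cos(n) + 23)^2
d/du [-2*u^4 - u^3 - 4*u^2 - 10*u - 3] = -8*u^3 - 3*u^2 - 8*u - 10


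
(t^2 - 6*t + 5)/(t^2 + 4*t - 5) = (t - 5)/(t + 5)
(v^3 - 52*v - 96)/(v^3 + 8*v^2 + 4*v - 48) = (v^2 - 6*v - 16)/(v^2 + 2*v - 8)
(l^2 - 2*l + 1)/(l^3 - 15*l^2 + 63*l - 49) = (l - 1)/(l^2 - 14*l + 49)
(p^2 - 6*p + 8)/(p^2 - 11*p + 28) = (p - 2)/(p - 7)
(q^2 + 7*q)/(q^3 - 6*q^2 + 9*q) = (q + 7)/(q^2 - 6*q + 9)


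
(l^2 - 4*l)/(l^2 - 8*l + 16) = l/(l - 4)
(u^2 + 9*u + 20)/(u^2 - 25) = (u + 4)/(u - 5)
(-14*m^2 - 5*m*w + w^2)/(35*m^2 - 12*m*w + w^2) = (2*m + w)/(-5*m + w)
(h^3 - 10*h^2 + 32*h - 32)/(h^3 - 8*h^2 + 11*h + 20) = (h^2 - 6*h + 8)/(h^2 - 4*h - 5)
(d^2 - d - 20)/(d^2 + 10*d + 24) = (d - 5)/(d + 6)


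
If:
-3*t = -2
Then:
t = 2/3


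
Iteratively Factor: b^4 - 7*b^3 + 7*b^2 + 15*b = (b - 3)*(b^3 - 4*b^2 - 5*b) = (b - 5)*(b - 3)*(b^2 + b) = b*(b - 5)*(b - 3)*(b + 1)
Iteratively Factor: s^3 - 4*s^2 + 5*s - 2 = (s - 2)*(s^2 - 2*s + 1) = (s - 2)*(s - 1)*(s - 1)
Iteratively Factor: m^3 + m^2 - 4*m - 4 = (m + 1)*(m^2 - 4) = (m + 1)*(m + 2)*(m - 2)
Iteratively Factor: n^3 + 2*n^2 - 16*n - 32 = (n + 2)*(n^2 - 16) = (n + 2)*(n + 4)*(n - 4)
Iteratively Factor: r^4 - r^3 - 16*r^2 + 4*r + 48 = (r - 4)*(r^3 + 3*r^2 - 4*r - 12) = (r - 4)*(r - 2)*(r^2 + 5*r + 6) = (r - 4)*(r - 2)*(r + 3)*(r + 2)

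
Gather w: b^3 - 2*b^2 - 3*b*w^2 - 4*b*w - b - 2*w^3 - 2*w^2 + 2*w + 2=b^3 - 2*b^2 - b - 2*w^3 + w^2*(-3*b - 2) + w*(2 - 4*b) + 2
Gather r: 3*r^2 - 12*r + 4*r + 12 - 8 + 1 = 3*r^2 - 8*r + 5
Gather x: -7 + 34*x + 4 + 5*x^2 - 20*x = 5*x^2 + 14*x - 3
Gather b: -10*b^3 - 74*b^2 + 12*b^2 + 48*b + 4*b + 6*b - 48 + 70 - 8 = -10*b^3 - 62*b^2 + 58*b + 14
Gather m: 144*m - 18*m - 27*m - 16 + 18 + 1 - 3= 99*m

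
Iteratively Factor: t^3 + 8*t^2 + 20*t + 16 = (t + 2)*(t^2 + 6*t + 8) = (t + 2)*(t + 4)*(t + 2)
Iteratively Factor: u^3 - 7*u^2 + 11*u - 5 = (u - 1)*(u^2 - 6*u + 5) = (u - 1)^2*(u - 5)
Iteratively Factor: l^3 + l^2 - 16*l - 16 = (l - 4)*(l^2 + 5*l + 4) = (l - 4)*(l + 1)*(l + 4)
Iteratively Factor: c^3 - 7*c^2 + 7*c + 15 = (c - 3)*(c^2 - 4*c - 5) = (c - 3)*(c + 1)*(c - 5)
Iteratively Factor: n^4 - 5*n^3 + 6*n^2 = (n - 3)*(n^3 - 2*n^2) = n*(n - 3)*(n^2 - 2*n) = n^2*(n - 3)*(n - 2)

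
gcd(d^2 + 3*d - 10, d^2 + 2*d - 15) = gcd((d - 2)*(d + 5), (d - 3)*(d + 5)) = d + 5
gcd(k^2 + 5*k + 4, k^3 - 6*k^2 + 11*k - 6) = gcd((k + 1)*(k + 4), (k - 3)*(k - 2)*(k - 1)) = 1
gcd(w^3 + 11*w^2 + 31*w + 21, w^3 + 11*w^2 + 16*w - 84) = w + 7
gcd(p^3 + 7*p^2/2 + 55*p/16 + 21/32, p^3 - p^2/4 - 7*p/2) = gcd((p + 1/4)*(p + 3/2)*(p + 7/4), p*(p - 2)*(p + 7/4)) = p + 7/4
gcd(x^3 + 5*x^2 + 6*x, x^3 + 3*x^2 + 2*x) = x^2 + 2*x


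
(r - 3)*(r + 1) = r^2 - 2*r - 3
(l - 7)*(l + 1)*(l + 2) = l^3 - 4*l^2 - 19*l - 14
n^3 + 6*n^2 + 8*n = n*(n + 2)*(n + 4)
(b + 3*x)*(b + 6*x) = b^2 + 9*b*x + 18*x^2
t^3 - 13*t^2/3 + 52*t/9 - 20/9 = (t - 2)*(t - 5/3)*(t - 2/3)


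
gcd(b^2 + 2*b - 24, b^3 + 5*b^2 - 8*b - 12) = b + 6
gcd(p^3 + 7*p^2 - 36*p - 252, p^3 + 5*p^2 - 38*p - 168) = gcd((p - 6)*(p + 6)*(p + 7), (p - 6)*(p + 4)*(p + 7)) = p^2 + p - 42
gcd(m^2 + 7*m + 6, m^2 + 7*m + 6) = m^2 + 7*m + 6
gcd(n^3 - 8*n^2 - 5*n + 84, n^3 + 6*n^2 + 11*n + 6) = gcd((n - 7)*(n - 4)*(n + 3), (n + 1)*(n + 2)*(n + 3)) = n + 3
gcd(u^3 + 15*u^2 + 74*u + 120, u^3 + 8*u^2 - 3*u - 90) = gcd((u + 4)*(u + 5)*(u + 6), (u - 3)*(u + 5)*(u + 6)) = u^2 + 11*u + 30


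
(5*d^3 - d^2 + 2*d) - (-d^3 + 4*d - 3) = 6*d^3 - d^2 - 2*d + 3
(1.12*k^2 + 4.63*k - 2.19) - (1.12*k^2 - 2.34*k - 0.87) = 6.97*k - 1.32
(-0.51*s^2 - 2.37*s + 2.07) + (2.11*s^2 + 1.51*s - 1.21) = 1.6*s^2 - 0.86*s + 0.86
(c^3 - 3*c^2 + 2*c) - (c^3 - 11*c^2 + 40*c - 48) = 8*c^2 - 38*c + 48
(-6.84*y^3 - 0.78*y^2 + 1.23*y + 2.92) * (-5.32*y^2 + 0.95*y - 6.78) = 36.3888*y^5 - 2.3484*y^4 + 39.0906*y^3 - 9.0775*y^2 - 5.5654*y - 19.7976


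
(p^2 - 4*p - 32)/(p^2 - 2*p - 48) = (p + 4)/(p + 6)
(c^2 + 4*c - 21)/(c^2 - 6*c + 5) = (c^2 + 4*c - 21)/(c^2 - 6*c + 5)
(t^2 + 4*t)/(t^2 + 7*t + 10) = t*(t + 4)/(t^2 + 7*t + 10)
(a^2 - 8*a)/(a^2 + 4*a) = (a - 8)/(a + 4)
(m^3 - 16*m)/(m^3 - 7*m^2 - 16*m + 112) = m/(m - 7)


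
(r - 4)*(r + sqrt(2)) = r^2 - 4*r + sqrt(2)*r - 4*sqrt(2)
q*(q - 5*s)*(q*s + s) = q^3*s - 5*q^2*s^2 + q^2*s - 5*q*s^2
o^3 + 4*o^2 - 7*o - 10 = (o - 2)*(o + 1)*(o + 5)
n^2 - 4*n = n*(n - 4)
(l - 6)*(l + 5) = l^2 - l - 30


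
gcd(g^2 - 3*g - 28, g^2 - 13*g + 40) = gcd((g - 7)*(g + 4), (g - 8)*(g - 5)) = 1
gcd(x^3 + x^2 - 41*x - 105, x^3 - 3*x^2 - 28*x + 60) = x + 5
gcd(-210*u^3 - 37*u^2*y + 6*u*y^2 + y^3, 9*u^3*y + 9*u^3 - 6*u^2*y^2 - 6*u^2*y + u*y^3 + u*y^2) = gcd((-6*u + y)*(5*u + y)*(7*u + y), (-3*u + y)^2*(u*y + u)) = 1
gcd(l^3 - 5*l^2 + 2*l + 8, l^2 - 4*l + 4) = l - 2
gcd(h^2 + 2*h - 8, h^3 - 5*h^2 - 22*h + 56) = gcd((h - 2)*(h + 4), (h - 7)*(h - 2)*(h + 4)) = h^2 + 2*h - 8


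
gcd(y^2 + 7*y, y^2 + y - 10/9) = 1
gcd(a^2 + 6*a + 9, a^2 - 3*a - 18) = a + 3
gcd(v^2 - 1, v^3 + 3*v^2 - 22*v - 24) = v + 1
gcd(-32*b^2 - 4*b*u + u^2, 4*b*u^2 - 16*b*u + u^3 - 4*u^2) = 4*b + u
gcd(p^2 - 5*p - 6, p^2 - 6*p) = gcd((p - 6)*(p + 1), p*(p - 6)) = p - 6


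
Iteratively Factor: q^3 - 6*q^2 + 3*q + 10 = (q + 1)*(q^2 - 7*q + 10) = (q - 5)*(q + 1)*(q - 2)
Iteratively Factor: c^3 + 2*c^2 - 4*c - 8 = (c + 2)*(c^2 - 4) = (c - 2)*(c + 2)*(c + 2)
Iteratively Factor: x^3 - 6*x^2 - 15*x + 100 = (x - 5)*(x^2 - x - 20) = (x - 5)^2*(x + 4)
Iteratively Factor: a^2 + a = (a)*(a + 1)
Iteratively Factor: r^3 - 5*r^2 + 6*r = (r - 3)*(r^2 - 2*r) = (r - 3)*(r - 2)*(r)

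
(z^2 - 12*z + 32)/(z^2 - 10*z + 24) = (z - 8)/(z - 6)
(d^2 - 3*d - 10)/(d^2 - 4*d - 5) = (d + 2)/(d + 1)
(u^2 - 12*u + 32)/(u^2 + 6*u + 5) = (u^2 - 12*u + 32)/(u^2 + 6*u + 5)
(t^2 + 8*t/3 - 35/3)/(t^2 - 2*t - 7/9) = 3*(t + 5)/(3*t + 1)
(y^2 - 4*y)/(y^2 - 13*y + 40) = y*(y - 4)/(y^2 - 13*y + 40)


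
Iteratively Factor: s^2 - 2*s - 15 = (s - 5)*(s + 3)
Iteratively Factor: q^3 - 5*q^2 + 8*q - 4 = (q - 2)*(q^2 - 3*q + 2) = (q - 2)*(q - 1)*(q - 2)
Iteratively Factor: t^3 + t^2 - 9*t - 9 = (t + 3)*(t^2 - 2*t - 3) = (t - 3)*(t + 3)*(t + 1)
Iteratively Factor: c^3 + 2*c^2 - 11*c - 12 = (c + 1)*(c^2 + c - 12) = (c + 1)*(c + 4)*(c - 3)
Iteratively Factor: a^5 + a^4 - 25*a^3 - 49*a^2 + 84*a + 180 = (a + 3)*(a^4 - 2*a^3 - 19*a^2 + 8*a + 60) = (a - 2)*(a + 3)*(a^3 - 19*a - 30) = (a - 2)*(a + 2)*(a + 3)*(a^2 - 2*a - 15) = (a - 2)*(a + 2)*(a + 3)^2*(a - 5)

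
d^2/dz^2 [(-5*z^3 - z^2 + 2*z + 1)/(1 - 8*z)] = 2*(320*z^3 - 120*z^2 + 15*z - 79)/(512*z^3 - 192*z^2 + 24*z - 1)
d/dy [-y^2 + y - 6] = 1 - 2*y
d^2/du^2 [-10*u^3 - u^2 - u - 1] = -60*u - 2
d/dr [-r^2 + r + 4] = 1 - 2*r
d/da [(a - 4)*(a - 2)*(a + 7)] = 3*a^2 + 2*a - 34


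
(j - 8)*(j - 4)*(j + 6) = j^3 - 6*j^2 - 40*j + 192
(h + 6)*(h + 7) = h^2 + 13*h + 42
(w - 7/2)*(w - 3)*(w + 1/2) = w^3 - 6*w^2 + 29*w/4 + 21/4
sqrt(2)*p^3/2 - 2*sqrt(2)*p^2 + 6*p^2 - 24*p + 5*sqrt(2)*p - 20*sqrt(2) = (p - 4)*(p + 5*sqrt(2))*(sqrt(2)*p/2 + 1)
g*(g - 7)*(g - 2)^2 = g^4 - 11*g^3 + 32*g^2 - 28*g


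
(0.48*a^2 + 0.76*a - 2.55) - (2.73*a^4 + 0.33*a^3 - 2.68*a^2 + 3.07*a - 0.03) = -2.73*a^4 - 0.33*a^3 + 3.16*a^2 - 2.31*a - 2.52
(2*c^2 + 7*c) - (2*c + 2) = 2*c^2 + 5*c - 2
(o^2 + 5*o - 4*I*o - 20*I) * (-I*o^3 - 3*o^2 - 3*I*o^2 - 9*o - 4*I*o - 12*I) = -I*o^5 - 7*o^4 - 8*I*o^4 - 56*o^3 - 7*I*o^3 - 121*o^2 + 64*I*o^2 - 128*o + 120*I*o - 240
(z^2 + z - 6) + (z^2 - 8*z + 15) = 2*z^2 - 7*z + 9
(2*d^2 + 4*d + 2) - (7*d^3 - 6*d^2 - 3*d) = -7*d^3 + 8*d^2 + 7*d + 2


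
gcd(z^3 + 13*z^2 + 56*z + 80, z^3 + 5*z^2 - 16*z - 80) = z^2 + 9*z + 20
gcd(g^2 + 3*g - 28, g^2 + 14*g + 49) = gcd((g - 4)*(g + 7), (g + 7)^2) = g + 7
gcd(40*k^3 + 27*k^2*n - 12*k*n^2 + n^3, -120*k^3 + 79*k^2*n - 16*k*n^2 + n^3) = 40*k^2 - 13*k*n + n^2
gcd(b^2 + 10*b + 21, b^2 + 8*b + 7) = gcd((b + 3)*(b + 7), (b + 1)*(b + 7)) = b + 7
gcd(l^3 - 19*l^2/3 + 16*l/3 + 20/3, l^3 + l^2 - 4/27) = l + 2/3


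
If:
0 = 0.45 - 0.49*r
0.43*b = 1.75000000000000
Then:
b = 4.07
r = 0.92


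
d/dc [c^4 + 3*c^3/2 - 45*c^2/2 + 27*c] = 4*c^3 + 9*c^2/2 - 45*c + 27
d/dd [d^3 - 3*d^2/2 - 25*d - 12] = 3*d^2 - 3*d - 25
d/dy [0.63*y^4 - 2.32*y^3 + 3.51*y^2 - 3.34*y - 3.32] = 2.52*y^3 - 6.96*y^2 + 7.02*y - 3.34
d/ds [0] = 0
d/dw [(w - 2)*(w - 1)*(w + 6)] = 3*w^2 + 6*w - 16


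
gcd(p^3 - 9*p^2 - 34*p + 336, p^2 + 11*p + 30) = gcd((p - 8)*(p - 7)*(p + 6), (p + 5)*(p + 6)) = p + 6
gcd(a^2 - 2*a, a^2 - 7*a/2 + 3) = a - 2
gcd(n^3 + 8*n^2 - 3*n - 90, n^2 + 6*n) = n + 6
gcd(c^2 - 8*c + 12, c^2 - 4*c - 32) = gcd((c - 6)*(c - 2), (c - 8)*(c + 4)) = 1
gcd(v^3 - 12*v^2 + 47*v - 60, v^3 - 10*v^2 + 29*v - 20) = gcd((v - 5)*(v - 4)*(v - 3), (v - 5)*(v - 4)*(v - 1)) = v^2 - 9*v + 20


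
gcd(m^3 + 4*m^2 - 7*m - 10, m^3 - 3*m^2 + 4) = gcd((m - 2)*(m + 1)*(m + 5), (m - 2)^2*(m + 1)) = m^2 - m - 2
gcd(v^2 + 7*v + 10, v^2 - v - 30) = v + 5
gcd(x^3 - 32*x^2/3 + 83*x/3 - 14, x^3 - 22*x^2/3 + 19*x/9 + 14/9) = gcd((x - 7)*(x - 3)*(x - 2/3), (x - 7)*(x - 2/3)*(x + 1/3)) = x^2 - 23*x/3 + 14/3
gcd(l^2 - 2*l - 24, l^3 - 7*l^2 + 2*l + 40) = 1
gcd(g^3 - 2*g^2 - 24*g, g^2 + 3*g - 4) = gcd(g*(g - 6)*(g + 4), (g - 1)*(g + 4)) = g + 4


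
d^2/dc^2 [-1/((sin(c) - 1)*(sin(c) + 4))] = (4*sin(c)^3 + 13*sin(c)^2 + 32*sin(c) + 26)/((sin(c) - 1)^2*(sin(c) + 4)^3)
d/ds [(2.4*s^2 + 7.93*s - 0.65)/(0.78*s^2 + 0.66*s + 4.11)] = (-4.6014*s^2 + 20.742*s + 33.0213)/(0.6084*s^4 + 1.0296*s^3 + 6.8472*s^2 + 5.4252*s + 16.8921)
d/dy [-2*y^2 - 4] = -4*y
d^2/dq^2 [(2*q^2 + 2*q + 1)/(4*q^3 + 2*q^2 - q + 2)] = 2*(32*q^6 + 96*q^5 + 168*q^4 - 28*q^3 - 120*q^2 - 54*q + 9)/(64*q^9 + 96*q^8 + 56*q^6 + 96*q^5 - 18*q^4 + 23*q^3 + 30*q^2 - 12*q + 8)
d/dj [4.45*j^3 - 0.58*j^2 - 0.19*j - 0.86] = 13.35*j^2 - 1.16*j - 0.19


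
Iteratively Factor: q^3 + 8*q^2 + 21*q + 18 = (q + 3)*(q^2 + 5*q + 6) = (q + 2)*(q + 3)*(q + 3)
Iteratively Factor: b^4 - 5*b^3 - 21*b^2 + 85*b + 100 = (b - 5)*(b^3 - 21*b - 20) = (b - 5)*(b + 1)*(b^2 - b - 20) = (b - 5)*(b + 1)*(b + 4)*(b - 5)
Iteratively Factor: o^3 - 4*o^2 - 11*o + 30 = (o - 2)*(o^2 - 2*o - 15) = (o - 5)*(o - 2)*(o + 3)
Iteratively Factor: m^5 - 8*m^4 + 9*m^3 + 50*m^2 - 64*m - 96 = (m - 4)*(m^4 - 4*m^3 - 7*m^2 + 22*m + 24) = (m - 4)*(m + 2)*(m^3 - 6*m^2 + 5*m + 12) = (m - 4)^2*(m + 2)*(m^2 - 2*m - 3) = (m - 4)^2*(m - 3)*(m + 2)*(m + 1)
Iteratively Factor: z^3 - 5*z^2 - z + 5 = (z + 1)*(z^2 - 6*z + 5) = (z - 1)*(z + 1)*(z - 5)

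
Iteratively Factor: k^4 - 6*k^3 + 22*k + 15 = (k - 5)*(k^3 - k^2 - 5*k - 3) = (k - 5)*(k + 1)*(k^2 - 2*k - 3) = (k - 5)*(k - 3)*(k + 1)*(k + 1)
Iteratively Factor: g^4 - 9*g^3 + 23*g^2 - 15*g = (g - 5)*(g^3 - 4*g^2 + 3*g) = (g - 5)*(g - 3)*(g^2 - g) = g*(g - 5)*(g - 3)*(g - 1)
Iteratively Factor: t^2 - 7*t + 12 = (t - 4)*(t - 3)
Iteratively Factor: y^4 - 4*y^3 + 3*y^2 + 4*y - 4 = (y - 2)*(y^3 - 2*y^2 - y + 2) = (y - 2)^2*(y^2 - 1) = (y - 2)^2*(y - 1)*(y + 1)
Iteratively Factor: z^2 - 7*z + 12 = (z - 4)*(z - 3)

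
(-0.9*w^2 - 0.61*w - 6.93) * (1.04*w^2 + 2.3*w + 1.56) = -0.936*w^4 - 2.7044*w^3 - 10.0142*w^2 - 16.8906*w - 10.8108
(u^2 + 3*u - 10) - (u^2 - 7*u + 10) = 10*u - 20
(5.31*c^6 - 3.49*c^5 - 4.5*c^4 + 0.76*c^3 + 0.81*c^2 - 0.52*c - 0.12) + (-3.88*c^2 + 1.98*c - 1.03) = 5.31*c^6 - 3.49*c^5 - 4.5*c^4 + 0.76*c^3 - 3.07*c^2 + 1.46*c - 1.15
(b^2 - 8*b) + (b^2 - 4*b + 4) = 2*b^2 - 12*b + 4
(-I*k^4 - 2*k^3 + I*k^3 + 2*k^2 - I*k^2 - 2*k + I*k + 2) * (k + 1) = -I*k^5 - 2*k^4 + I*k + 2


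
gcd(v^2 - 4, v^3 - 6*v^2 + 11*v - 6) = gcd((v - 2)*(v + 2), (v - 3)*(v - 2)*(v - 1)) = v - 2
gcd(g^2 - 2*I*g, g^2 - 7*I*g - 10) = g - 2*I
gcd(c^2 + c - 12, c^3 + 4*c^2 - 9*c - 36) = c^2 + c - 12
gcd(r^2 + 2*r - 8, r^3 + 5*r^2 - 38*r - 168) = r + 4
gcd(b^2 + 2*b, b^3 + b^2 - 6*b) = b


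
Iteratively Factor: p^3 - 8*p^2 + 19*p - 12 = (p - 4)*(p^2 - 4*p + 3) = (p - 4)*(p - 1)*(p - 3)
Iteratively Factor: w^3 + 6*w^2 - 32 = (w + 4)*(w^2 + 2*w - 8) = (w - 2)*(w + 4)*(w + 4)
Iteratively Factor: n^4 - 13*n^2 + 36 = (n + 2)*(n^3 - 2*n^2 - 9*n + 18) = (n - 2)*(n + 2)*(n^2 - 9) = (n - 3)*(n - 2)*(n + 2)*(n + 3)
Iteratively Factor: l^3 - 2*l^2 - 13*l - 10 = (l - 5)*(l^2 + 3*l + 2) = (l - 5)*(l + 2)*(l + 1)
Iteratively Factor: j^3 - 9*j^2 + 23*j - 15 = (j - 3)*(j^2 - 6*j + 5) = (j - 5)*(j - 3)*(j - 1)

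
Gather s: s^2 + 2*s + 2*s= s^2 + 4*s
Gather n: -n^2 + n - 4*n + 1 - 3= -n^2 - 3*n - 2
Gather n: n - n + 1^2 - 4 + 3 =0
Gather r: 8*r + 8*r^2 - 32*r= 8*r^2 - 24*r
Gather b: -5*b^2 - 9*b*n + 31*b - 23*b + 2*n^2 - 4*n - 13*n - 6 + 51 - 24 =-5*b^2 + b*(8 - 9*n) + 2*n^2 - 17*n + 21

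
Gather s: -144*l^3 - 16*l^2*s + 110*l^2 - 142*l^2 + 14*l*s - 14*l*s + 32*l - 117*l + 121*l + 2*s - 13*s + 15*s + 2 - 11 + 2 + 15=-144*l^3 - 32*l^2 + 36*l + s*(4 - 16*l^2) + 8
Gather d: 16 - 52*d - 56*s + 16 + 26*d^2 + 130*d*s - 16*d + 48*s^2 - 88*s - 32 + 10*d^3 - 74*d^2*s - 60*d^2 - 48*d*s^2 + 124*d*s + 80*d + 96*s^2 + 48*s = 10*d^3 + d^2*(-74*s - 34) + d*(-48*s^2 + 254*s + 12) + 144*s^2 - 96*s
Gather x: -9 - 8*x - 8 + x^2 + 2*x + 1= x^2 - 6*x - 16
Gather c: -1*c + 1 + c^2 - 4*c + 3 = c^2 - 5*c + 4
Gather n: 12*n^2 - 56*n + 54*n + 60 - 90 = 12*n^2 - 2*n - 30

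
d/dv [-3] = 0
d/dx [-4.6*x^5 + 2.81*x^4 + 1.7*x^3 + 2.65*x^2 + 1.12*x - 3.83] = -23.0*x^4 + 11.24*x^3 + 5.1*x^2 + 5.3*x + 1.12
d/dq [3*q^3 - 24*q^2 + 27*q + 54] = 9*q^2 - 48*q + 27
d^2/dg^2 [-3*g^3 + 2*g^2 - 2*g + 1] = 4 - 18*g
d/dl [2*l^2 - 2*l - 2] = 4*l - 2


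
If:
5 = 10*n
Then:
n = 1/2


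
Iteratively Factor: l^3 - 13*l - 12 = (l - 4)*(l^2 + 4*l + 3) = (l - 4)*(l + 3)*(l + 1)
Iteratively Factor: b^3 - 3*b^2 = (b)*(b^2 - 3*b) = b*(b - 3)*(b)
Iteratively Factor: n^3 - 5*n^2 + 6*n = (n)*(n^2 - 5*n + 6) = n*(n - 3)*(n - 2)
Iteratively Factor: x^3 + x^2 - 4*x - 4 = (x + 2)*(x^2 - x - 2) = (x - 2)*(x + 2)*(x + 1)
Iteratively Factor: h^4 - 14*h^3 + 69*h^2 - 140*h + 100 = (h - 5)*(h^3 - 9*h^2 + 24*h - 20) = (h - 5)*(h - 2)*(h^2 - 7*h + 10) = (h - 5)*(h - 2)^2*(h - 5)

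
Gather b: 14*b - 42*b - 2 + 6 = 4 - 28*b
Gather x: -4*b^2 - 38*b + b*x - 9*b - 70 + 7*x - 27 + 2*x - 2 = -4*b^2 - 47*b + x*(b + 9) - 99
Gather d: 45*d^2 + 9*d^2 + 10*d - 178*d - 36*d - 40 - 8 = 54*d^2 - 204*d - 48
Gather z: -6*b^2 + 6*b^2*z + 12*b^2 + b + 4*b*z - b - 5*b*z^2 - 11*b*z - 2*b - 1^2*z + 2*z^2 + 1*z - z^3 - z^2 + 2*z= 6*b^2 - 2*b - z^3 + z^2*(1 - 5*b) + z*(6*b^2 - 7*b + 2)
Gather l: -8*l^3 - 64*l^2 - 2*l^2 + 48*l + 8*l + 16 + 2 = -8*l^3 - 66*l^2 + 56*l + 18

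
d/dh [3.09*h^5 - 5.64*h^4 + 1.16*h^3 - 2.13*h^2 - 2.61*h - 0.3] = 15.45*h^4 - 22.56*h^3 + 3.48*h^2 - 4.26*h - 2.61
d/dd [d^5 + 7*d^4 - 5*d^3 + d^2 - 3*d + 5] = 5*d^4 + 28*d^3 - 15*d^2 + 2*d - 3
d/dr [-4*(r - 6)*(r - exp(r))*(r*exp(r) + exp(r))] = 4*(-(1 - exp(r))*(r - 6)*(r + 1) - (r - 6)*(r + 2)*(r - exp(r)) - (r + 1)*(r - exp(r)))*exp(r)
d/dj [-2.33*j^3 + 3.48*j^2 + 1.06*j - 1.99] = -6.99*j^2 + 6.96*j + 1.06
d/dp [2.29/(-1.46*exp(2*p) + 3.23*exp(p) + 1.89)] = (6.6868*exp(p) - 7.3967)*exp(p)/(-1.46*exp(2*p) + 3.23*exp(p) + 1.89)^2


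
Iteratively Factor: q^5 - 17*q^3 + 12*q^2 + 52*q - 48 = (q - 2)*(q^4 + 2*q^3 - 13*q^2 - 14*q + 24) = (q - 2)*(q + 2)*(q^3 - 13*q + 12) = (q - 2)*(q - 1)*(q + 2)*(q^2 + q - 12) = (q - 2)*(q - 1)*(q + 2)*(q + 4)*(q - 3)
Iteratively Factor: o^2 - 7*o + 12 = (o - 3)*(o - 4)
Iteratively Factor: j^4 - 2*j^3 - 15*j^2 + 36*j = (j + 4)*(j^3 - 6*j^2 + 9*j) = j*(j + 4)*(j^2 - 6*j + 9) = j*(j - 3)*(j + 4)*(j - 3)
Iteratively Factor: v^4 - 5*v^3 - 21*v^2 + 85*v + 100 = (v - 5)*(v^3 - 21*v - 20) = (v - 5)^2*(v^2 + 5*v + 4) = (v - 5)^2*(v + 4)*(v + 1)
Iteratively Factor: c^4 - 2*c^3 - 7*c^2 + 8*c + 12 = (c - 2)*(c^3 - 7*c - 6) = (c - 2)*(c + 2)*(c^2 - 2*c - 3) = (c - 3)*(c - 2)*(c + 2)*(c + 1)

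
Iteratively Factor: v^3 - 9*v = (v)*(v^2 - 9) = v*(v + 3)*(v - 3)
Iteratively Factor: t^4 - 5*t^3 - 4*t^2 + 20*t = (t - 2)*(t^3 - 3*t^2 - 10*t) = t*(t - 2)*(t^2 - 3*t - 10) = t*(t - 5)*(t - 2)*(t + 2)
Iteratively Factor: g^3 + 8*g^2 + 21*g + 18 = (g + 3)*(g^2 + 5*g + 6) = (g + 3)^2*(g + 2)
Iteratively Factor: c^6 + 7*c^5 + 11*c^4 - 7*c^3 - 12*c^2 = (c + 3)*(c^5 + 4*c^4 - c^3 - 4*c^2) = (c + 3)*(c + 4)*(c^4 - c^2) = (c + 1)*(c + 3)*(c + 4)*(c^3 - c^2) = c*(c + 1)*(c + 3)*(c + 4)*(c^2 - c) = c^2*(c + 1)*(c + 3)*(c + 4)*(c - 1)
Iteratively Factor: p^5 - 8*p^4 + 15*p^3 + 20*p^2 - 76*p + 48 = (p - 3)*(p^4 - 5*p^3 + 20*p - 16) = (p - 3)*(p + 2)*(p^3 - 7*p^2 + 14*p - 8) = (p - 3)*(p - 2)*(p + 2)*(p^2 - 5*p + 4) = (p - 3)*(p - 2)*(p - 1)*(p + 2)*(p - 4)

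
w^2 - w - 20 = (w - 5)*(w + 4)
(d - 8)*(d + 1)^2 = d^3 - 6*d^2 - 15*d - 8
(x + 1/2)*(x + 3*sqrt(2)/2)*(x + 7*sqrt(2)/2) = x^3 + x^2/2 + 5*sqrt(2)*x^2 + 5*sqrt(2)*x/2 + 21*x/2 + 21/4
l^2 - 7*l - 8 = (l - 8)*(l + 1)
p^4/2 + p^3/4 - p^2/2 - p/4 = p*(p/2 + 1/4)*(p - 1)*(p + 1)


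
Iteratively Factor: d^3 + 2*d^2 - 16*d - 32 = (d + 2)*(d^2 - 16) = (d + 2)*(d + 4)*(d - 4)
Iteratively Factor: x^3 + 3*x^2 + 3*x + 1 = (x + 1)*(x^2 + 2*x + 1) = (x + 1)^2*(x + 1)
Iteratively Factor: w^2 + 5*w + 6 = (w + 2)*(w + 3)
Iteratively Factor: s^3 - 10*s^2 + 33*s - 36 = (s - 4)*(s^2 - 6*s + 9) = (s - 4)*(s - 3)*(s - 3)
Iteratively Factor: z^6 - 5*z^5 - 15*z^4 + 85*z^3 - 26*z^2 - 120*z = (z)*(z^5 - 5*z^4 - 15*z^3 + 85*z^2 - 26*z - 120) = z*(z - 2)*(z^4 - 3*z^3 - 21*z^2 + 43*z + 60) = z*(z - 2)*(z + 4)*(z^3 - 7*z^2 + 7*z + 15) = z*(z - 3)*(z - 2)*(z + 4)*(z^2 - 4*z - 5) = z*(z - 5)*(z - 3)*(z - 2)*(z + 4)*(z + 1)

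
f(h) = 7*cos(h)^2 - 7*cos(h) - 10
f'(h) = -14*sin(h)*cos(h) + 7*sin(h)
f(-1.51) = -10.40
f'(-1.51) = -6.14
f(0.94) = -11.69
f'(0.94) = -1.02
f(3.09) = 3.97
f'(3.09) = 1.08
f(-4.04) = -2.92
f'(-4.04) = 12.30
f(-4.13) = -4.03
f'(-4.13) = 12.28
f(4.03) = -2.80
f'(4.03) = -12.28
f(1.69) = -9.07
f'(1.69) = 8.60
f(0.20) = -10.14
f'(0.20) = -1.34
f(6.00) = -10.27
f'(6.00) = 1.80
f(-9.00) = 2.19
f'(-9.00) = -8.14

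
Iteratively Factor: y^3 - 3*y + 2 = (y - 1)*(y^2 + y - 2) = (y - 1)*(y + 2)*(y - 1)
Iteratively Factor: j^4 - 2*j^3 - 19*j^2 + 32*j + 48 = (j - 3)*(j^3 + j^2 - 16*j - 16) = (j - 3)*(j + 1)*(j^2 - 16) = (j - 3)*(j + 1)*(j + 4)*(j - 4)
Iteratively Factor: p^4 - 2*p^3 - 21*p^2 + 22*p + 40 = (p + 1)*(p^3 - 3*p^2 - 18*p + 40) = (p + 1)*(p + 4)*(p^2 - 7*p + 10) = (p - 5)*(p + 1)*(p + 4)*(p - 2)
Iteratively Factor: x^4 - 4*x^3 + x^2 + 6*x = (x - 3)*(x^3 - x^2 - 2*x) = (x - 3)*(x - 2)*(x^2 + x) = x*(x - 3)*(x - 2)*(x + 1)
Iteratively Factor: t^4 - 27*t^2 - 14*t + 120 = (t - 5)*(t^3 + 5*t^2 - 2*t - 24) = (t - 5)*(t - 2)*(t^2 + 7*t + 12) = (t - 5)*(t - 2)*(t + 4)*(t + 3)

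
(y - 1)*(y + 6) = y^2 + 5*y - 6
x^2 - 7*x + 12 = (x - 4)*(x - 3)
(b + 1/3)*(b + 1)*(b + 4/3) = b^3 + 8*b^2/3 + 19*b/9 + 4/9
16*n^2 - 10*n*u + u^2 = (-8*n + u)*(-2*n + u)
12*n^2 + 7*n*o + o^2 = (3*n + o)*(4*n + o)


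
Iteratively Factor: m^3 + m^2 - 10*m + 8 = (m - 1)*(m^2 + 2*m - 8) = (m - 2)*(m - 1)*(m + 4)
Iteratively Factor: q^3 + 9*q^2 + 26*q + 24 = (q + 2)*(q^2 + 7*q + 12) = (q + 2)*(q + 3)*(q + 4)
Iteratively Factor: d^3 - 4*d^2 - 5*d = (d)*(d^2 - 4*d - 5) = d*(d - 5)*(d + 1)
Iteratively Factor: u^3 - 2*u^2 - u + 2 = (u - 2)*(u^2 - 1) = (u - 2)*(u - 1)*(u + 1)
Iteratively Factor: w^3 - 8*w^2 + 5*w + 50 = (w - 5)*(w^2 - 3*w - 10) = (w - 5)^2*(w + 2)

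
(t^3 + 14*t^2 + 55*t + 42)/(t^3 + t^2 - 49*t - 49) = (t + 6)/(t - 7)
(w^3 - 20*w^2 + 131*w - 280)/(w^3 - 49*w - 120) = (w^2 - 12*w + 35)/(w^2 + 8*w + 15)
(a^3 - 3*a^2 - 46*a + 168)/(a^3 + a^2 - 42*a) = (a - 4)/a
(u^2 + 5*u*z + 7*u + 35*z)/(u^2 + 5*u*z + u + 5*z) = (u + 7)/(u + 1)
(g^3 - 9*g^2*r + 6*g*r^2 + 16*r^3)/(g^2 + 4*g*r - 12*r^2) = (g^2 - 7*g*r - 8*r^2)/(g + 6*r)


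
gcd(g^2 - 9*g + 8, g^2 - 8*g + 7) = g - 1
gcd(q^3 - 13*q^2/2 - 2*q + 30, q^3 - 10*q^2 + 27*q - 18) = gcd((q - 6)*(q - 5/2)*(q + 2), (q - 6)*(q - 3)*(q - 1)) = q - 6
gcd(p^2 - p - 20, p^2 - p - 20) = p^2 - p - 20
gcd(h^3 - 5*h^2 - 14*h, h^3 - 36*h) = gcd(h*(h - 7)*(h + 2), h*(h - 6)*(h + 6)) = h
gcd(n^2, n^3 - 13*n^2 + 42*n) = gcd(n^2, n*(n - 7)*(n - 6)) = n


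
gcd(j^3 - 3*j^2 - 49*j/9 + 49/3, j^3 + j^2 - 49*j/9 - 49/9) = j^2 - 49/9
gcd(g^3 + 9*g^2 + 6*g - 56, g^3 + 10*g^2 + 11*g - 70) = g^2 + 5*g - 14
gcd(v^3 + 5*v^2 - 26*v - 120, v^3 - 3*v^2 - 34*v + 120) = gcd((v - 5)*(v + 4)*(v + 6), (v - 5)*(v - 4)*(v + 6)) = v^2 + v - 30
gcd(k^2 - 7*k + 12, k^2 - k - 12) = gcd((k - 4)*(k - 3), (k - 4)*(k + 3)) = k - 4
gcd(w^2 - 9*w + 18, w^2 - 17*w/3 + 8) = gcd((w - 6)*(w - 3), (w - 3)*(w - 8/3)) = w - 3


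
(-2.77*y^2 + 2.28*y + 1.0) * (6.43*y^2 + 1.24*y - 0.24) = -17.8111*y^4 + 11.2256*y^3 + 9.922*y^2 + 0.6928*y - 0.24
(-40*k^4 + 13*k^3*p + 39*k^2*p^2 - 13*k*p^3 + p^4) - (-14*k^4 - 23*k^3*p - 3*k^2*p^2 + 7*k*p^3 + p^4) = -26*k^4 + 36*k^3*p + 42*k^2*p^2 - 20*k*p^3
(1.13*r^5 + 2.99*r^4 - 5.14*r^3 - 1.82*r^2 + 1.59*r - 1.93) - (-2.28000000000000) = 1.13*r^5 + 2.99*r^4 - 5.14*r^3 - 1.82*r^2 + 1.59*r + 0.35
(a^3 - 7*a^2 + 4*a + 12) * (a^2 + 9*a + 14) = a^5 + 2*a^4 - 45*a^3 - 50*a^2 + 164*a + 168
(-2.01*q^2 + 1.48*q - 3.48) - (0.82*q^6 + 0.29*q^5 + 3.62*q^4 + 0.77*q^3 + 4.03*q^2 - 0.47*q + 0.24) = -0.82*q^6 - 0.29*q^5 - 3.62*q^4 - 0.77*q^3 - 6.04*q^2 + 1.95*q - 3.72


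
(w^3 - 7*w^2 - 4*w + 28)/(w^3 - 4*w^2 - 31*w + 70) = (w + 2)/(w + 5)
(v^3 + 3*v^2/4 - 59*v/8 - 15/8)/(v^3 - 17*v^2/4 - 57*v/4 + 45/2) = (8*v^2 - 18*v - 5)/(2*(4*v^2 - 29*v + 30))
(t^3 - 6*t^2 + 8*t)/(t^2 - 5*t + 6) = t*(t - 4)/(t - 3)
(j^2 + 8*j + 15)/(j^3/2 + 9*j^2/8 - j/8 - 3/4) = 8*(j^2 + 8*j + 15)/(4*j^3 + 9*j^2 - j - 6)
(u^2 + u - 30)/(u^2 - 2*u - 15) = (u + 6)/(u + 3)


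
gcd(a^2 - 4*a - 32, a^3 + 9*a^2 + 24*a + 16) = a + 4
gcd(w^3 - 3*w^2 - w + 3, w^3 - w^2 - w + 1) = w^2 - 1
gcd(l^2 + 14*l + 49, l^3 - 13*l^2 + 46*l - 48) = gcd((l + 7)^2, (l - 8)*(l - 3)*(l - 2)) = 1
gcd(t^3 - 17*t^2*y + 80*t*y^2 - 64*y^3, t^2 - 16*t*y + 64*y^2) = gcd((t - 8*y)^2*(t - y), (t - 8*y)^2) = t^2 - 16*t*y + 64*y^2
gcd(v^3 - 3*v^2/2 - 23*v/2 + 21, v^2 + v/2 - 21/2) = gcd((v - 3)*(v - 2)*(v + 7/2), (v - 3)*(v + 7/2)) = v^2 + v/2 - 21/2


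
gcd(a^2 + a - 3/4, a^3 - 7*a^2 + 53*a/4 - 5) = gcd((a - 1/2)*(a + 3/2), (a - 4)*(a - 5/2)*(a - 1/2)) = a - 1/2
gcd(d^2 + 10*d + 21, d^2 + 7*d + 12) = d + 3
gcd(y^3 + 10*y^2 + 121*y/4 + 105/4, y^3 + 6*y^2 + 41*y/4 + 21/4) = y^2 + 5*y + 21/4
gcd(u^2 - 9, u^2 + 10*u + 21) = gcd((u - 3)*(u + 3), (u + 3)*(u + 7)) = u + 3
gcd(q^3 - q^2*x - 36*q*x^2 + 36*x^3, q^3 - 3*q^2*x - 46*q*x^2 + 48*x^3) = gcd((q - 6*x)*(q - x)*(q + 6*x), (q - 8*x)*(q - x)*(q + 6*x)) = -q^2 - 5*q*x + 6*x^2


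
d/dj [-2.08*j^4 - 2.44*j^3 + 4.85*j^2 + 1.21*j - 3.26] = -8.32*j^3 - 7.32*j^2 + 9.7*j + 1.21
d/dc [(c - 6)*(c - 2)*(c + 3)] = 3*c^2 - 10*c - 12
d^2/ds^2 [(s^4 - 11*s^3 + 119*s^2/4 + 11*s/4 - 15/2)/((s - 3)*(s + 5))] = (4*s^6 + 24*s^5 - 132*s^4 - 2023*s^3 + 14625*s^2 - 29385*s + 26535)/(2*(s^6 + 6*s^5 - 33*s^4 - 172*s^3 + 495*s^2 + 1350*s - 3375))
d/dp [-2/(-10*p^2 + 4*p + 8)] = 2*(1 - 5*p)/(-5*p^2 + 2*p + 4)^2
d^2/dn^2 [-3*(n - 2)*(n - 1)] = -6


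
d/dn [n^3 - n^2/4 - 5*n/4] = 3*n^2 - n/2 - 5/4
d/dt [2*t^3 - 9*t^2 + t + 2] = 6*t^2 - 18*t + 1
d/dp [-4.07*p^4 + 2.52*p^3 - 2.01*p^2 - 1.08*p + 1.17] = -16.28*p^3 + 7.56*p^2 - 4.02*p - 1.08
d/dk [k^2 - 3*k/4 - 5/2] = 2*k - 3/4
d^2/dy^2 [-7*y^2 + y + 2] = -14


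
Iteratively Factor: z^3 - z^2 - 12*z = (z - 4)*(z^2 + 3*z) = (z - 4)*(z + 3)*(z)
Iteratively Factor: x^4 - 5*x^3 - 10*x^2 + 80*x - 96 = (x + 4)*(x^3 - 9*x^2 + 26*x - 24) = (x - 2)*(x + 4)*(x^2 - 7*x + 12) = (x - 4)*(x - 2)*(x + 4)*(x - 3)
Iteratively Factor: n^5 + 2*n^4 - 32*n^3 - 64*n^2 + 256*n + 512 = (n - 4)*(n^4 + 6*n^3 - 8*n^2 - 96*n - 128) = (n - 4)*(n + 4)*(n^3 + 2*n^2 - 16*n - 32) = (n - 4)*(n + 4)^2*(n^2 - 2*n - 8) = (n - 4)*(n + 2)*(n + 4)^2*(n - 4)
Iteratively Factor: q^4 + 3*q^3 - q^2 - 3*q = (q + 3)*(q^3 - q) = (q - 1)*(q + 3)*(q^2 + q) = q*(q - 1)*(q + 3)*(q + 1)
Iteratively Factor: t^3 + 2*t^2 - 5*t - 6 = (t - 2)*(t^2 + 4*t + 3) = (t - 2)*(t + 3)*(t + 1)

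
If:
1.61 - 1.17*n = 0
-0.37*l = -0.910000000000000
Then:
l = 2.46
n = 1.38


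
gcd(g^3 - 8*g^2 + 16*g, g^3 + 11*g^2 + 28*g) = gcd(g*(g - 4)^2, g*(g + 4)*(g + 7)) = g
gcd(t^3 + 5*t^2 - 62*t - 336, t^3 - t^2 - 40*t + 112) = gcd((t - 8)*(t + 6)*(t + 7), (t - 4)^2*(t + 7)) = t + 7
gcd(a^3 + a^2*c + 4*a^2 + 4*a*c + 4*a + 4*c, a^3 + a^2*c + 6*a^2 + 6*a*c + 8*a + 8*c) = a^2 + a*c + 2*a + 2*c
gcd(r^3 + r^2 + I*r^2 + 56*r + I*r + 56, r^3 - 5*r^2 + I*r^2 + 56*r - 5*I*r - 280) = r^2 + I*r + 56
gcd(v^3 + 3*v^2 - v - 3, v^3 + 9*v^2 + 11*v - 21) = v^2 + 2*v - 3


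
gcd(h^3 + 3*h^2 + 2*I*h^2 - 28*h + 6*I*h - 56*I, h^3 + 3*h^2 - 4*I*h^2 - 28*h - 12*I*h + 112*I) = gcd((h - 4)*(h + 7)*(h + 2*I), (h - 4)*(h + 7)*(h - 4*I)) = h^2 + 3*h - 28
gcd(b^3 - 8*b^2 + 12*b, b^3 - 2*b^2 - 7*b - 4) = 1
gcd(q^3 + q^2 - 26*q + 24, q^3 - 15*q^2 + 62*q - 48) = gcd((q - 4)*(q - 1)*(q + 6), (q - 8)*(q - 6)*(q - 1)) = q - 1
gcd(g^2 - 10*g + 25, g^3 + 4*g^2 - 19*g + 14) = 1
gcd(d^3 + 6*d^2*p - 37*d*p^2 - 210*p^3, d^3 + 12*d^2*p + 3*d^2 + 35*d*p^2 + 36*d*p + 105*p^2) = d^2 + 12*d*p + 35*p^2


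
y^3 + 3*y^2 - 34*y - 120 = (y - 6)*(y + 4)*(y + 5)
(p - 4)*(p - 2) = p^2 - 6*p + 8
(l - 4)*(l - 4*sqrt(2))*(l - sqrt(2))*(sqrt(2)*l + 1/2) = sqrt(2)*l^4 - 19*l^3/2 - 4*sqrt(2)*l^3 + 11*sqrt(2)*l^2/2 + 38*l^2 - 22*sqrt(2)*l + 4*l - 16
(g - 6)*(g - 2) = g^2 - 8*g + 12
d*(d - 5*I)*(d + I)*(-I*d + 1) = -I*d^4 - 3*d^3 - 9*I*d^2 + 5*d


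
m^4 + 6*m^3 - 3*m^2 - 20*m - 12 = (m - 2)*(m + 1)^2*(m + 6)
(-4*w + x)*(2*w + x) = -8*w^2 - 2*w*x + x^2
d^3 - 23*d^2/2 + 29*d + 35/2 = (d - 7)*(d - 5)*(d + 1/2)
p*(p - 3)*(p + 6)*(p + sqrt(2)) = p^4 + sqrt(2)*p^3 + 3*p^3 - 18*p^2 + 3*sqrt(2)*p^2 - 18*sqrt(2)*p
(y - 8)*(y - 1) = y^2 - 9*y + 8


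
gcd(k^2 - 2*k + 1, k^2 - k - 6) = 1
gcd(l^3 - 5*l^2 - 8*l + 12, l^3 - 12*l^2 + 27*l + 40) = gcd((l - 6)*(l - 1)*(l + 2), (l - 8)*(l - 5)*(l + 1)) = 1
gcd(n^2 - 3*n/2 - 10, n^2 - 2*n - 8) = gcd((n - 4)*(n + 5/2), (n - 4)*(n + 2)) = n - 4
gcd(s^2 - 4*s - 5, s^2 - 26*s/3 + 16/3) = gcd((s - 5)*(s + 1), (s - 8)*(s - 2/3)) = 1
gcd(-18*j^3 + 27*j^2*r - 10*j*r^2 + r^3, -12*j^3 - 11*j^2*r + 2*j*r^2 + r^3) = -3*j + r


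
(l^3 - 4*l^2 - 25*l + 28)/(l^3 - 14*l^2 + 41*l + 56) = (l^2 + 3*l - 4)/(l^2 - 7*l - 8)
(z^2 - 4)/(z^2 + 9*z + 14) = (z - 2)/(z + 7)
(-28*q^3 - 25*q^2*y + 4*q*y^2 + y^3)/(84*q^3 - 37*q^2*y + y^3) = (q + y)/(-3*q + y)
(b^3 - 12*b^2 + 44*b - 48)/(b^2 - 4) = (b^2 - 10*b + 24)/(b + 2)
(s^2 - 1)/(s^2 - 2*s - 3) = (s - 1)/(s - 3)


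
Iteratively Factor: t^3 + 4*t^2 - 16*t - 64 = (t + 4)*(t^2 - 16) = (t - 4)*(t + 4)*(t + 4)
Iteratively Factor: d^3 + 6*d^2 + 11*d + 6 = (d + 3)*(d^2 + 3*d + 2) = (d + 1)*(d + 3)*(d + 2)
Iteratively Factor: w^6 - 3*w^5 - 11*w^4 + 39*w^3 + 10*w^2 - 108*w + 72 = (w - 3)*(w^5 - 11*w^3 + 6*w^2 + 28*w - 24) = (w - 3)*(w - 1)*(w^4 + w^3 - 10*w^2 - 4*w + 24) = (w - 3)*(w - 1)*(w + 2)*(w^3 - w^2 - 8*w + 12) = (w - 3)*(w - 2)*(w - 1)*(w + 2)*(w^2 + w - 6) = (w - 3)*(w - 2)^2*(w - 1)*(w + 2)*(w + 3)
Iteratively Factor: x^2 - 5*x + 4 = (x - 4)*(x - 1)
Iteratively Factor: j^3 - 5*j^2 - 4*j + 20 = (j + 2)*(j^2 - 7*j + 10) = (j - 5)*(j + 2)*(j - 2)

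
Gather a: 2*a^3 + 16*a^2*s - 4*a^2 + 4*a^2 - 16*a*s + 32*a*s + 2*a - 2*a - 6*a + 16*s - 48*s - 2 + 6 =2*a^3 + 16*a^2*s + a*(16*s - 6) - 32*s + 4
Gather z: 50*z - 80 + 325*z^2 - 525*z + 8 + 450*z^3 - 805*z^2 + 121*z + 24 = 450*z^3 - 480*z^2 - 354*z - 48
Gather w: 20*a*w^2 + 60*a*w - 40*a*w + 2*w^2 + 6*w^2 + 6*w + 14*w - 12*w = w^2*(20*a + 8) + w*(20*a + 8)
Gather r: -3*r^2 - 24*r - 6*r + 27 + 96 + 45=-3*r^2 - 30*r + 168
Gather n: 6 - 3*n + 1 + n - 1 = 6 - 2*n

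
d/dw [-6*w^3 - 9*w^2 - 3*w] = -18*w^2 - 18*w - 3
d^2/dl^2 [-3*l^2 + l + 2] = -6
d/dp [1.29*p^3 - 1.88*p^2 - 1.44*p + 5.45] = 3.87*p^2 - 3.76*p - 1.44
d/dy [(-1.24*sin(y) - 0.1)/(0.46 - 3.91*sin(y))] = -0.9614*cos(y)/(3.91*sin(y) - 0.46)^2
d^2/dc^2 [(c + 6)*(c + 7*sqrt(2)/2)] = 2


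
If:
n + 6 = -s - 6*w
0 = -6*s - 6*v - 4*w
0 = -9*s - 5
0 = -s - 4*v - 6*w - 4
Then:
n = 214/45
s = -5/9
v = 76/45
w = -17/10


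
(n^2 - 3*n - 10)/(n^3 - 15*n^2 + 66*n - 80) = (n + 2)/(n^2 - 10*n + 16)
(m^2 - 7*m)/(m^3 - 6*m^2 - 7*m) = 1/(m + 1)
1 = 1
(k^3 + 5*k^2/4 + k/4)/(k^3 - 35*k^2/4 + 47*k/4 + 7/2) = k*(k + 1)/(k^2 - 9*k + 14)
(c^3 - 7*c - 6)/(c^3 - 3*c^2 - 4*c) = (c^2 - c - 6)/(c*(c - 4))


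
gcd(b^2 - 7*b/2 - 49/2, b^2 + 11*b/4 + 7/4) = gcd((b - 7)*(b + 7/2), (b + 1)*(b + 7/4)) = 1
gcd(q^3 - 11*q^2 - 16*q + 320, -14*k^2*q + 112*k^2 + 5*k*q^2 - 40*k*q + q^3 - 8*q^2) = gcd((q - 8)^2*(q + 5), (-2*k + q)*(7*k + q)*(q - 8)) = q - 8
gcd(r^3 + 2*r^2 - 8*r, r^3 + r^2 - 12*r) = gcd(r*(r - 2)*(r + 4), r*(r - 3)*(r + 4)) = r^2 + 4*r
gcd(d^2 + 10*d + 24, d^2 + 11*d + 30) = d + 6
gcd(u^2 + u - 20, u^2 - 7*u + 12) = u - 4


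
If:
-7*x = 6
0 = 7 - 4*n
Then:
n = 7/4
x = -6/7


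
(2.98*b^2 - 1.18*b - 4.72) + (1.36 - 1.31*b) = 2.98*b^2 - 2.49*b - 3.36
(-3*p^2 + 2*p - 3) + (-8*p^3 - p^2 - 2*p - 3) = -8*p^3 - 4*p^2 - 6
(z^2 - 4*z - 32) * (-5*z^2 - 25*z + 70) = -5*z^4 - 5*z^3 + 330*z^2 + 520*z - 2240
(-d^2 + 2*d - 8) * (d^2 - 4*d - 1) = -d^4 + 6*d^3 - 15*d^2 + 30*d + 8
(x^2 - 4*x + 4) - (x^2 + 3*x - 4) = 8 - 7*x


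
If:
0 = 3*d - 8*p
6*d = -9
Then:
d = -3/2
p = -9/16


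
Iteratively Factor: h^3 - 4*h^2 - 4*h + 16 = (h - 4)*(h^2 - 4) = (h - 4)*(h + 2)*(h - 2)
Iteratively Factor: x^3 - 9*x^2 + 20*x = (x - 5)*(x^2 - 4*x) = (x - 5)*(x - 4)*(x)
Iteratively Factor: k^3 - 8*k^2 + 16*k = (k)*(k^2 - 8*k + 16) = k*(k - 4)*(k - 4)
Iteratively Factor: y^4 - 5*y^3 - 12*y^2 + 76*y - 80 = (y - 2)*(y^3 - 3*y^2 - 18*y + 40) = (y - 2)^2*(y^2 - y - 20) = (y - 5)*(y - 2)^2*(y + 4)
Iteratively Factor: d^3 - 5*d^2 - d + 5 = (d + 1)*(d^2 - 6*d + 5) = (d - 1)*(d + 1)*(d - 5)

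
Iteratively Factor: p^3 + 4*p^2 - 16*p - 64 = (p + 4)*(p^2 - 16) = (p - 4)*(p + 4)*(p + 4)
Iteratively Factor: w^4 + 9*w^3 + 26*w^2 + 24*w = (w)*(w^3 + 9*w^2 + 26*w + 24) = w*(w + 2)*(w^2 + 7*w + 12) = w*(w + 2)*(w + 4)*(w + 3)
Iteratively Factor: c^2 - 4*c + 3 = (c - 1)*(c - 3)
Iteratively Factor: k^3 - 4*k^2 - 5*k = (k + 1)*(k^2 - 5*k) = (k - 5)*(k + 1)*(k)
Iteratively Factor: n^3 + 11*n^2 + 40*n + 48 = (n + 4)*(n^2 + 7*n + 12) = (n + 4)^2*(n + 3)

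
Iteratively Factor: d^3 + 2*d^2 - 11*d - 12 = (d + 4)*(d^2 - 2*d - 3) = (d + 1)*(d + 4)*(d - 3)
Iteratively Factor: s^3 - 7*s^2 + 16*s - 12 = (s - 2)*(s^2 - 5*s + 6) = (s - 3)*(s - 2)*(s - 2)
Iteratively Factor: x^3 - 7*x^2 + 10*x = (x - 2)*(x^2 - 5*x) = x*(x - 2)*(x - 5)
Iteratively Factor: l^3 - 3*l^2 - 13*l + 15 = (l + 3)*(l^2 - 6*l + 5) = (l - 5)*(l + 3)*(l - 1)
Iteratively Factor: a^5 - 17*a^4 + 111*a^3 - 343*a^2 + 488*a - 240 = (a - 5)*(a^4 - 12*a^3 + 51*a^2 - 88*a + 48) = (a - 5)*(a - 3)*(a^3 - 9*a^2 + 24*a - 16) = (a - 5)*(a - 3)*(a - 1)*(a^2 - 8*a + 16) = (a - 5)*(a - 4)*(a - 3)*(a - 1)*(a - 4)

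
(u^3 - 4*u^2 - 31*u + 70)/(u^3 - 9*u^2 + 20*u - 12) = (u^2 - 2*u - 35)/(u^2 - 7*u + 6)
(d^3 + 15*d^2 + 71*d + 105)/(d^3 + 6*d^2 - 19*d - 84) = (d + 5)/(d - 4)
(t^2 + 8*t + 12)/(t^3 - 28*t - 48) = (t + 6)/(t^2 - 2*t - 24)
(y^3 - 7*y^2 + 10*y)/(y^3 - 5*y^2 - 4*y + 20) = y/(y + 2)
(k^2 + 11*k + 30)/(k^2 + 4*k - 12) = (k + 5)/(k - 2)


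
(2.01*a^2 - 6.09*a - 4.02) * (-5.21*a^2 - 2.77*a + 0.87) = -10.4721*a^4 + 26.1612*a^3 + 39.5622*a^2 + 5.8371*a - 3.4974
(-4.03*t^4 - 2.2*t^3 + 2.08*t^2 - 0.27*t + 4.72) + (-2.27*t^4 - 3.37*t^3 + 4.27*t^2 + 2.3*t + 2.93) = -6.3*t^4 - 5.57*t^3 + 6.35*t^2 + 2.03*t + 7.65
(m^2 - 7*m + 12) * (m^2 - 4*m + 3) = m^4 - 11*m^3 + 43*m^2 - 69*m + 36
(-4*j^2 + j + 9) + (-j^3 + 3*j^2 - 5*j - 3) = -j^3 - j^2 - 4*j + 6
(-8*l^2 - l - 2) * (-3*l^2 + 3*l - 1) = 24*l^4 - 21*l^3 + 11*l^2 - 5*l + 2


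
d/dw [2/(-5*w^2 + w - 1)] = 2*(10*w - 1)/(5*w^2 - w + 1)^2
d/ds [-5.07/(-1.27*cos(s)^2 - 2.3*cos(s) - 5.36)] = (12.8778*cos(s) + 11.661)*sin(s)/(1.27*cos(s)^2 + 2.3*cos(s) + 5.36)^2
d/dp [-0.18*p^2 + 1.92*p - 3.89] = 1.92 - 0.36*p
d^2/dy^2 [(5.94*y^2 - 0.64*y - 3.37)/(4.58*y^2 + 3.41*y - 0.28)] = (-212.389256*y^3 - 378.438072*y^2 - 320.716332*y - 87.307522)/(96.071912*y^6 + 214.588572*y^5 + 142.149918*y^4 + 13.413917*y^3 - 8.690388*y^2 + 0.802032*y - 0.021952)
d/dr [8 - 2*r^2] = -4*r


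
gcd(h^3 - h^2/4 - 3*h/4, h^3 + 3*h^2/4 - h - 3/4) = h^2 - h/4 - 3/4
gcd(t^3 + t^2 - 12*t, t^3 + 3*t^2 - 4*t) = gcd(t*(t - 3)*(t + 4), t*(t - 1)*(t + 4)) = t^2 + 4*t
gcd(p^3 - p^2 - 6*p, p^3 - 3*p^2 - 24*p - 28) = p + 2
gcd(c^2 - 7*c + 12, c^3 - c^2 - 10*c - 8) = c - 4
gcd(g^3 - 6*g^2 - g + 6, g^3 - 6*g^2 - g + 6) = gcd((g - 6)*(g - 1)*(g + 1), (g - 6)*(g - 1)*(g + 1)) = g^3 - 6*g^2 - g + 6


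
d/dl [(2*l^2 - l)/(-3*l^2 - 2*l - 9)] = (-7*l^2 - 36*l + 9)/(9*l^4 + 12*l^3 + 58*l^2 + 36*l + 81)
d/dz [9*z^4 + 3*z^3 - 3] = z^2*(36*z + 9)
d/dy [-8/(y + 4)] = 8/(y + 4)^2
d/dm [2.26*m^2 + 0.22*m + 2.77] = 4.52*m + 0.22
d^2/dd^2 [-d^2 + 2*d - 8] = -2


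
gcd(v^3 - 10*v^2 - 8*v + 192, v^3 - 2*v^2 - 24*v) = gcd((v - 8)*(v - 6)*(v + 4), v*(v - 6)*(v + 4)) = v^2 - 2*v - 24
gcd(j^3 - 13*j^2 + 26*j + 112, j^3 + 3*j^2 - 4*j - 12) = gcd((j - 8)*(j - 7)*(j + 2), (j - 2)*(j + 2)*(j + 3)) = j + 2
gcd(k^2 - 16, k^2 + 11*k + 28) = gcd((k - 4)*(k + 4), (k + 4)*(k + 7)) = k + 4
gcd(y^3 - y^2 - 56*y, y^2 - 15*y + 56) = y - 8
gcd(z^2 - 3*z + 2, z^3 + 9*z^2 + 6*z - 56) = z - 2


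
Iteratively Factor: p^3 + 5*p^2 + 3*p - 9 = (p + 3)*(p^2 + 2*p - 3) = (p - 1)*(p + 3)*(p + 3)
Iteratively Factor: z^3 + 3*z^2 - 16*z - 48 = (z + 3)*(z^2 - 16) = (z + 3)*(z + 4)*(z - 4)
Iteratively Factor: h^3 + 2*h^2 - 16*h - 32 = (h - 4)*(h^2 + 6*h + 8) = (h - 4)*(h + 4)*(h + 2)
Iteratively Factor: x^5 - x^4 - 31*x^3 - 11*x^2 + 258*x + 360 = (x + 2)*(x^4 - 3*x^3 - 25*x^2 + 39*x + 180) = (x - 4)*(x + 2)*(x^3 + x^2 - 21*x - 45) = (x - 4)*(x + 2)*(x + 3)*(x^2 - 2*x - 15) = (x - 5)*(x - 4)*(x + 2)*(x + 3)*(x + 3)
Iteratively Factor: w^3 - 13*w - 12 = (w + 1)*(w^2 - w - 12) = (w + 1)*(w + 3)*(w - 4)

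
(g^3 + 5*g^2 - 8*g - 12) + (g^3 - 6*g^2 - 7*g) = 2*g^3 - g^2 - 15*g - 12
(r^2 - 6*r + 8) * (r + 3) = r^3 - 3*r^2 - 10*r + 24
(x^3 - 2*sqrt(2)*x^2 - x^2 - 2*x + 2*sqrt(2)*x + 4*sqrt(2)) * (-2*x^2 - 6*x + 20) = -2*x^5 - 4*x^4 + 4*sqrt(2)*x^4 + 8*sqrt(2)*x^3 + 30*x^3 - 60*sqrt(2)*x^2 - 8*x^2 - 40*x + 16*sqrt(2)*x + 80*sqrt(2)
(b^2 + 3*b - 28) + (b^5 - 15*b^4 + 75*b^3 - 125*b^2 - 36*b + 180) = b^5 - 15*b^4 + 75*b^3 - 124*b^2 - 33*b + 152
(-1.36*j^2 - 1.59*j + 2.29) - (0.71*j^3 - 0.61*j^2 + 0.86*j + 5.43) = -0.71*j^3 - 0.75*j^2 - 2.45*j - 3.14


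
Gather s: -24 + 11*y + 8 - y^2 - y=-y^2 + 10*y - 16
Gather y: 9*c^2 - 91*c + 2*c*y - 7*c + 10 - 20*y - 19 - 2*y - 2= 9*c^2 - 98*c + y*(2*c - 22) - 11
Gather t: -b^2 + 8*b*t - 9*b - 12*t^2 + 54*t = -b^2 - 9*b - 12*t^2 + t*(8*b + 54)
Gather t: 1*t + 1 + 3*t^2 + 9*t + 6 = 3*t^2 + 10*t + 7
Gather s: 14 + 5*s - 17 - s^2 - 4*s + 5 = -s^2 + s + 2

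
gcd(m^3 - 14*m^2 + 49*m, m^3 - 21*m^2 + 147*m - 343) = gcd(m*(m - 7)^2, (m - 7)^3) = m^2 - 14*m + 49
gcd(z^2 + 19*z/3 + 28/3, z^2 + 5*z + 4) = z + 4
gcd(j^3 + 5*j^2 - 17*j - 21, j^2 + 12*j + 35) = j + 7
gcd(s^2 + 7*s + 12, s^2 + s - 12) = s + 4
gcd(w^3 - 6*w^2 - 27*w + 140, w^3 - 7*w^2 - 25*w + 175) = w^2 - 2*w - 35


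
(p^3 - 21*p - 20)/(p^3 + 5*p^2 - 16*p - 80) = (p^2 - 4*p - 5)/(p^2 + p - 20)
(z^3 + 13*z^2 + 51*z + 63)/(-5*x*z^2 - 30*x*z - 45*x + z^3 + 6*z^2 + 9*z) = (-z - 7)/(5*x - z)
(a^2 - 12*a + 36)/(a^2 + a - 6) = (a^2 - 12*a + 36)/(a^2 + a - 6)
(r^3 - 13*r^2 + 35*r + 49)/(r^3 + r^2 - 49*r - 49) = (r - 7)/(r + 7)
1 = 1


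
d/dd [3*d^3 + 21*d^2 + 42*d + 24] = 9*d^2 + 42*d + 42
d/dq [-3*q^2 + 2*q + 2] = 2 - 6*q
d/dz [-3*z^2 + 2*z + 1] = 2 - 6*z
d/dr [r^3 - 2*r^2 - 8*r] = 3*r^2 - 4*r - 8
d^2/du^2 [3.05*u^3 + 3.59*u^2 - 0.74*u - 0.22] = 18.3*u + 7.18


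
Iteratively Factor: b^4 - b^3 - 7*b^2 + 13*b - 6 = (b - 2)*(b^3 + b^2 - 5*b + 3) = (b - 2)*(b - 1)*(b^2 + 2*b - 3) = (b - 2)*(b - 1)*(b + 3)*(b - 1)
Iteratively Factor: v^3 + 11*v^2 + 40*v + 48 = (v + 4)*(v^2 + 7*v + 12) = (v + 4)^2*(v + 3)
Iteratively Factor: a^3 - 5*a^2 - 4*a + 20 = (a - 5)*(a^2 - 4) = (a - 5)*(a + 2)*(a - 2)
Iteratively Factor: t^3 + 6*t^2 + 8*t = (t)*(t^2 + 6*t + 8) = t*(t + 4)*(t + 2)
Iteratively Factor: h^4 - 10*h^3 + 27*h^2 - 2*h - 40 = (h + 1)*(h^3 - 11*h^2 + 38*h - 40) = (h - 5)*(h + 1)*(h^2 - 6*h + 8) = (h - 5)*(h - 4)*(h + 1)*(h - 2)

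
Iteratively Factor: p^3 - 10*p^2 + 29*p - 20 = (p - 5)*(p^2 - 5*p + 4) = (p - 5)*(p - 1)*(p - 4)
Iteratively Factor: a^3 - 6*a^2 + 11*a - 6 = (a - 3)*(a^2 - 3*a + 2) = (a - 3)*(a - 2)*(a - 1)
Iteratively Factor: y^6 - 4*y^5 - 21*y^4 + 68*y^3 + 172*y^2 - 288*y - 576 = (y + 3)*(y^5 - 7*y^4 + 68*y^2 - 32*y - 192) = (y + 2)*(y + 3)*(y^4 - 9*y^3 + 18*y^2 + 32*y - 96) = (y - 4)*(y + 2)*(y + 3)*(y^3 - 5*y^2 - 2*y + 24) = (y - 4)*(y + 2)^2*(y + 3)*(y^2 - 7*y + 12) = (y - 4)^2*(y + 2)^2*(y + 3)*(y - 3)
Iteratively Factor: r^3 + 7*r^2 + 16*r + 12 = (r + 2)*(r^2 + 5*r + 6) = (r + 2)^2*(r + 3)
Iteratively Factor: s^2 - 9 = (s + 3)*(s - 3)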